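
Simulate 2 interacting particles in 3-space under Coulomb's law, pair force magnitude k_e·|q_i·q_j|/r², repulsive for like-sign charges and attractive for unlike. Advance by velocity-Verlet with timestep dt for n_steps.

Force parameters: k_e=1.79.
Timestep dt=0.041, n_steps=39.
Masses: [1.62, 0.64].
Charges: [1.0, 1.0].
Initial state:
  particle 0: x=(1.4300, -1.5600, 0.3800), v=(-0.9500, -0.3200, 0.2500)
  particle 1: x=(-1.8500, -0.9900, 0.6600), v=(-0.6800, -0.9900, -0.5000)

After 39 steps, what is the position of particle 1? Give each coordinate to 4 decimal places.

(-3.2739, -2.5500, -0.1521)

step 0: x0=(1.4300, -1.5600, 0.3800) x1=(-1.8500, -0.9900, 0.6600)
step 1: x0=(1.3911, -1.5731, 0.3902) x1=(-1.8781, -1.0306, 0.6395)
step 2: x0=(1.3524, -1.5863, 0.4005) x1=(-1.9066, -1.0710, 0.6191)
step 3: x0=(1.3139, -1.5995, 0.4107) x1=(-1.9355, -1.1115, 0.5986)
step 4: x0=(1.2755, -1.6127, 0.4209) x1=(-1.9649, -1.1518, 0.5782)
step 5: x0=(1.2373, -1.6259, 0.4311) x1=(-1.9947, -1.1921, 0.5579)
step 6: x0=(1.1993, -1.6392, 0.4413) x1=(-2.0249, -1.2323, 0.5375)
step 7: x0=(1.1615, -1.6525, 0.4515) x1=(-2.0556, -1.2725, 0.5172)
step 8: x0=(1.1238, -1.6658, 0.4617) x1=(-2.0867, -1.3126, 0.4968)
step 9: x0=(1.0863, -1.6791, 0.4719) x1=(-2.1182, -1.3527, 0.4765)
step 10: x0=(1.0490, -1.6924, 0.4820) x1=(-2.1503, -1.3927, 0.4562)
step 11: x0=(1.0118, -1.7058, 0.4922) x1=(-2.1827, -1.4327, 0.4358)
step 12: x0=(0.9749, -1.7192, 0.5024) x1=(-2.2156, -1.4727, 0.4155)
step 13: x0=(0.9381, -1.7326, 0.5126) x1=(-2.2490, -1.5126, 0.3951)
step 14: x0=(0.9015, -1.7460, 0.5228) x1=(-2.2829, -1.5525, 0.3748)
step 15: x0=(0.8651, -1.7594, 0.5330) x1=(-2.3172, -1.5923, 0.3544)
step 16: x0=(0.8289, -1.7728, 0.5432) x1=(-2.3519, -1.6322, 0.3339)
step 17: x0=(0.7928, -1.7862, 0.5535) x1=(-2.3871, -1.6720, 0.3135)
step 18: x0=(0.7569, -1.7997, 0.5637) x1=(-2.4228, -1.7118, 0.2930)
step 19: x0=(0.7212, -1.8131, 0.5740) x1=(-2.4589, -1.7515, 0.2725)
step 20: x0=(0.6857, -1.8265, 0.5842) x1=(-2.4955, -1.7913, 0.2519)
step 21: x0=(0.6504, -1.8400, 0.5945) x1=(-2.5326, -1.8311, 0.2313)
step 22: x0=(0.6153, -1.8534, 0.6049) x1=(-2.5701, -1.8708, 0.2106)
step 23: x0=(0.5803, -1.8669, 0.6152) x1=(-2.6081, -1.9106, 0.1899)
step 24: x0=(0.5455, -1.8803, 0.6256) x1=(-2.6465, -1.9504, 0.1691)
step 25: x0=(0.5109, -1.8938, 0.6359) x1=(-2.6853, -1.9902, 0.1483)
step 26: x0=(0.4765, -1.9072, 0.6464) x1=(-2.7246, -2.0300, 0.1274)
step 27: x0=(0.4422, -1.9206, 0.6568) x1=(-2.7644, -2.0698, 0.1064)
step 28: x0=(0.4081, -1.9340, 0.6673) x1=(-2.8046, -2.1096, 0.0853)
step 29: x0=(0.3742, -1.9475, 0.6778) x1=(-2.8452, -2.1495, 0.0642)
step 30: x0=(0.3404, -1.9609, 0.6883) x1=(-2.8862, -2.1893, 0.0430)
step 31: x0=(0.3068, -1.9742, 0.6989) x1=(-2.9277, -2.2293, 0.0217)
step 32: x0=(0.2734, -1.9876, 0.7095) x1=(-2.9695, -2.2692, 0.0003)
step 33: x0=(0.2402, -2.0010, 0.7201) x1=(-3.0118, -2.3092, -0.0212)
step 34: x0=(0.2071, -2.0143, 0.7308) x1=(-3.0545, -2.3492, -0.0428)
step 35: x0=(0.1741, -2.0276, 0.7415) x1=(-3.0976, -2.3893, -0.0645)
step 36: x0=(0.1414, -2.0410, 0.7523) x1=(-3.1411, -2.4294, -0.0862)
step 37: x0=(0.1087, -2.0543, 0.7630) x1=(-3.1850, -2.4695, -0.1081)
step 38: x0=(0.0763, -2.0675, 0.7739) x1=(-3.2293, -2.5097, -0.1301)
step 39: x0=(0.0439, -2.0808, 0.7847) x1=(-3.2739, -2.5500, -0.1521)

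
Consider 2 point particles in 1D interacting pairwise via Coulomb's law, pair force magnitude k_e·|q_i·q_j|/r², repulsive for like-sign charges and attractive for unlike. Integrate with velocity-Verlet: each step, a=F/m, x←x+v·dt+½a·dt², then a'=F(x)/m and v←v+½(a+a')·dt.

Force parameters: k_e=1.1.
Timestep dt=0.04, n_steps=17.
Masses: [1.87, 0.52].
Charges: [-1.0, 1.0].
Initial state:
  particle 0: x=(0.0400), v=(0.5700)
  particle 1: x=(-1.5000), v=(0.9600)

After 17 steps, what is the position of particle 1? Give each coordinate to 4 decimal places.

step 0: x0=(0.0400) x1=(-1.5000)
step 1: x0=(0.0626) x1=(-1.4609)
step 2: x0=(0.0848) x1=(-1.4203)
step 3: x0=(0.1066) x1=(-1.3782)
step 4: x0=(0.1279) x1=(-1.3346)
step 5: x0=(0.1488) x1=(-1.2895)
step 6: x0=(0.1693) x1=(-1.2426)
step 7: x0=(0.1893) x1=(-1.1941)
step 8: x0=(0.2088) x1=(-1.1438)
step 9: x0=(0.2278) x1=(-1.0917)
step 10: x0=(0.2462) x1=(-1.0376)
step 11: x0=(0.2641) x1=(-0.9815)
step 12: x0=(0.2813) x1=(-0.9232)
step 13: x0=(0.2980) x1=(-0.8625)
step 14: x0=(0.3139) x1=(-0.7994)
step 15: x0=(0.3290) x1=(-0.7335)
step 16: x0=(0.3433) x1=(-0.6646)
step 17: x0=(0.3567) x1=(-0.5924)

(-0.5924)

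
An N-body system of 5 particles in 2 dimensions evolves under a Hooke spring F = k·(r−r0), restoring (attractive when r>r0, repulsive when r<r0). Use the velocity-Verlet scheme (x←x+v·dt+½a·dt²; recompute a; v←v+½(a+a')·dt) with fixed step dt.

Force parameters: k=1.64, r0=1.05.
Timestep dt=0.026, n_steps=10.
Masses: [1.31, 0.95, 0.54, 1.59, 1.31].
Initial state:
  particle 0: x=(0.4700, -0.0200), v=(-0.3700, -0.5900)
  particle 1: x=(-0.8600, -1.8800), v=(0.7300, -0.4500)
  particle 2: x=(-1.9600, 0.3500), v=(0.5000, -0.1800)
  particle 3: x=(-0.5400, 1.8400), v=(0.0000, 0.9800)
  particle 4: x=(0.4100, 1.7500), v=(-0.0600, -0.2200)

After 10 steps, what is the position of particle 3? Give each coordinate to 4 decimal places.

step 0: x0=(0.4700, -0.0200) x1=(-0.8600, -1.8800) x2=(-1.9600, 0.3500) x3=(-0.5400, 1.8400) x4=(0.4100, 1.7500)
step 1: x0=(0.4593, -0.0350) x1=(-0.8403, -1.8873) x2=(-1.9427, 0.3454) x3=(-0.5402, 1.8640) x4=(0.4075, 1.7425)
step 2: x0=(0.4463, -0.0492) x1=(-0.8192, -1.8856) x2=(-1.9169, 0.3410) x3=(-0.5407, 1.8849) x4=(0.4031, 1.7314)
step 3: x0=(0.4313, -0.0625) x1=(-0.7968, -1.8751) x2=(-1.8828, 0.3369) x3=(-0.5415, 1.9026) x4=(0.3968, 1.7167)
step 4: x0=(0.4141, -0.0750) x1=(-0.7732, -1.8558) x2=(-1.8405, 0.3330) x3=(-0.5427, 1.9173) x4=(0.3887, 1.6985)
step 5: x0=(0.3950, -0.0866) x1=(-0.7484, -1.8278) x2=(-1.7905, 0.3293) x3=(-0.5441, 1.9288) x4=(0.3789, 1.6768)
step 6: x0=(0.3740, -0.0972) x1=(-0.7225, -1.7913) x2=(-1.7331, 0.3259) x3=(-0.5457, 1.9371) x4=(0.3674, 1.6517)
step 7: x0=(0.3512, -0.1069) x1=(-0.6956, -1.7466) x2=(-1.6686, 0.3228) x3=(-0.5476, 1.9423) x4=(0.3542, 1.6233)
step 8: x0=(0.3268, -0.1154) x1=(-0.6678, -1.6938) x2=(-1.5977, 0.3200) x3=(-0.5496, 1.9444) x4=(0.3396, 1.5916)
step 9: x0=(0.3009, -0.1230) x1=(-0.6391, -1.6332) x2=(-1.5207, 0.3176) x3=(-0.5518, 1.9434) x4=(0.3236, 1.5569)
step 10: x0=(0.2736, -0.1294) x1=(-0.6096, -1.5653) x2=(-1.4382, 0.3156) x3=(-0.5540, 1.9395) x4=(0.3062, 1.5191)

(-0.5540, 1.9395)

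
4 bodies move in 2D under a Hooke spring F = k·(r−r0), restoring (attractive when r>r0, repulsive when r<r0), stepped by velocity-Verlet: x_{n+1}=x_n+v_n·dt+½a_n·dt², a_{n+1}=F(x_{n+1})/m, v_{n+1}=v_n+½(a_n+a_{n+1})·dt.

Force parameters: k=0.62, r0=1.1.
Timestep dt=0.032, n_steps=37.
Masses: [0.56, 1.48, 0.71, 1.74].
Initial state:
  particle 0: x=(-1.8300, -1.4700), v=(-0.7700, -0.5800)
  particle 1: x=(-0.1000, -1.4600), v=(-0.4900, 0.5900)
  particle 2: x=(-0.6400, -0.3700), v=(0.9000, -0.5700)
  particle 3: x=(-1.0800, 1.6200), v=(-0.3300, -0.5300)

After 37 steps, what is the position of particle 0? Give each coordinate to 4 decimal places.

(-1.5616, -0.6196)

step 0: x0=(-1.8300, -1.4700) x1=(-0.1000, -1.4600) x2=(-0.6400, -0.3700) x3=(-1.0800, 1.6200)
step 1: x0=(-1.8538, -1.4872) x1=(-0.1160, -1.4407) x2=(-0.6114, -0.3880) x3=(-1.0905, 1.6021)
step 2: x0=(-1.8758, -1.5017) x1=(-0.1325, -1.4205) x2=(-0.5834, -0.4056) x3=(-1.1009, 1.5825)
step 3: x0=(-1.8960, -1.5134) x1=(-0.1496, -1.3994) x2=(-0.5560, -0.4228) x3=(-1.1111, 1.5610)
step 4: x0=(-1.9144, -1.5224) x1=(-0.1672, -1.3776) x2=(-0.5293, -0.4394) x3=(-1.1212, 1.5378)
step 5: x0=(-1.9308, -1.5285) x1=(-0.1853, -1.3550) x2=(-0.5033, -0.4554) x3=(-1.1311, 1.5128)
step 6: x0=(-1.9452, -1.5319) x1=(-0.2040, -1.3318) x2=(-0.4782, -0.4709) x3=(-1.1410, 1.4861)
step 7: x0=(-1.9577, -1.5325) x1=(-0.2231, -1.3078) x2=(-0.4538, -0.4858) x3=(-1.1507, 1.4577)
step 8: x0=(-1.9682, -1.5304) x1=(-0.2428, -1.2833) x2=(-0.4304, -0.5000) x3=(-1.1602, 1.4277)
step 9: x0=(-1.9767, -1.5255) x1=(-0.2629, -1.2583) x2=(-0.4079, -0.5136) x3=(-1.1696, 1.3960)
step 10: x0=(-1.9832, -1.5179) x1=(-0.2835, -1.2327) x2=(-0.3863, -0.5264) x3=(-1.1789, 1.3627)
step 11: x0=(-1.9876, -1.5077) x1=(-0.3046, -1.2066) x2=(-0.3657, -0.5385) x3=(-1.1880, 1.3279)
step 12: x0=(-1.9900, -1.4949) x1=(-0.3262, -1.1802) x2=(-0.3461, -0.5498) x3=(-1.1970, 1.2916)
step 13: x0=(-1.9904, -1.4796) x1=(-0.3482, -1.1534) x2=(-0.3274, -0.5602) x3=(-1.2058, 1.2538)
step 14: x0=(-1.9889, -1.4618) x1=(-0.3707, -1.1263) x2=(-0.3098, -0.5698) x3=(-1.2145, 1.2146)
step 15: x0=(-1.9853, -1.4416) x1=(-0.3936, -1.0988) x2=(-0.2930, -0.5786) x3=(-1.2230, 1.1740)
step 16: x0=(-1.9799, -1.4191) x1=(-0.4170, -1.0712) x2=(-0.2772, -0.5865) x3=(-1.2314, 1.1321)
step 17: x0=(-1.9726, -1.3944) x1=(-0.4409, -1.0433) x2=(-0.2623, -0.5935) x3=(-1.2396, 1.0890)
step 18: x0=(-1.9635, -1.3675) x1=(-0.4652, -1.0153) x2=(-0.2481, -0.5996) x3=(-1.2477, 1.0447)
step 19: x0=(-1.9527, -1.3387) x1=(-0.4900, -0.9870) x2=(-0.2347, -0.6049) x3=(-1.2556, 0.9993)
step 20: x0=(-1.9402, -1.3079) x1=(-0.5153, -0.9587) x2=(-0.2221, -0.6094) x3=(-1.2634, 0.9528)
step 21: x0=(-1.9261, -1.2754) x1=(-0.5411, -0.9302) x2=(-0.2100, -0.6131) x3=(-1.2710, 0.9053)
step 22: x0=(-1.9104, -1.2412) x1=(-0.5673, -0.9016) x2=(-0.1986, -0.6161) x3=(-1.2784, 0.8568)
step 23: x0=(-1.8933, -1.2054) x1=(-0.5940, -0.8729) x2=(-0.1877, -0.6185) x3=(-1.2857, 0.8075)
step 24: x0=(-1.8749, -1.1682) x1=(-0.6212, -0.8440) x2=(-0.1773, -0.6202) x3=(-1.2929, 0.7574)
step 25: x0=(-1.8552, -1.1298) x1=(-0.6487, -0.8150) x2=(-0.1673, -0.6215) x3=(-1.2999, 0.7066)
step 26: x0=(-1.8343, -1.0902) x1=(-0.6767, -0.7860) x2=(-0.1579, -0.6223) x3=(-1.3068, 0.6551)
step 27: x0=(-1.8124, -1.0495) x1=(-0.7050, -0.7568) x2=(-0.1488, -0.6226) x3=(-1.3135, 0.6031)
step 28: x0=(-1.7896, -1.0081) x1=(-0.7336, -0.7275) x2=(-0.1403, -0.6227) x3=(-1.3201, 0.5505)
step 29: x0=(-1.7660, -0.9659) x1=(-0.7624, -0.6982) x2=(-0.1321, -0.6224) x3=(-1.3266, 0.4975)
step 30: x0=(-1.7416, -0.9231) x1=(-0.7915, -0.6687) x2=(-0.1244, -0.6218) x3=(-1.3329, 0.4442)
step 31: x0=(-1.7167, -0.8799) x1=(-0.8208, -0.6393) x2=(-0.1172, -0.6210) x3=(-1.3391, 0.3906)
step 32: x0=(-1.6913, -0.8364) x1=(-0.8501, -0.6097) x2=(-0.1103, -0.6200) x3=(-1.3451, 0.3367)
step 33: x0=(-1.6656, -0.7927) x1=(-0.8795, -0.5802) x2=(-0.1039, -0.6188) x3=(-1.3511, 0.2828)
step 34: x0=(-1.6396, -0.7491) x1=(-0.9089, -0.5507) x2=(-0.0980, -0.6174) x3=(-1.3569, 0.2287)
step 35: x0=(-1.6135, -0.7056) x1=(-0.9383, -0.5212) x2=(-0.0925, -0.6159) x3=(-1.3627, 0.1747)
step 36: x0=(-1.5875, -0.6624) x1=(-0.9675, -0.4917) x2=(-0.0875, -0.6142) x3=(-1.3683, 0.1207)
step 37: x0=(-1.5616, -0.6196) x1=(-0.9965, -0.4624) x2=(-0.0829, -0.6124) x3=(-1.3739, 0.0669)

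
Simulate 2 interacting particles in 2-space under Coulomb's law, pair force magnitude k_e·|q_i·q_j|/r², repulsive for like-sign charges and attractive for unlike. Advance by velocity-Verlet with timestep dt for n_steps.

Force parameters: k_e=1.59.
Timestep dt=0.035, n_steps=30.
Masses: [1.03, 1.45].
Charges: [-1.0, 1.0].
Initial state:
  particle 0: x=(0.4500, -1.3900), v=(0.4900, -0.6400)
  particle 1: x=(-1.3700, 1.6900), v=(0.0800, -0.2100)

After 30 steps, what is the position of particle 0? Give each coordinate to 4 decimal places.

step 0: x0=(0.4500, -1.3900) x1=(-1.3700, 1.6900)
step 1: x0=(0.4671, -1.4123) x1=(-1.3672, 1.6826)
step 2: x0=(0.4842, -1.4345) x1=(-1.3643, 1.6751)
step 3: x0=(0.5011, -1.4566) x1=(-1.3614, 1.6675)
step 4: x0=(0.5180, -1.4786) x1=(-1.3584, 1.6599)
step 5: x0=(0.5348, -1.5004) x1=(-1.3553, 1.6521)
step 6: x0=(0.5516, -1.5222) x1=(-1.3523, 1.6443)
step 7: x0=(0.5682, -1.5438) x1=(-1.3491, 1.6364)
step 8: x0=(0.5848, -1.5653) x1=(-1.3459, 1.6284)
step 9: x0=(0.6014, -1.5866) x1=(-1.3427, 1.6203)
step 10: x0=(0.6178, -1.6079) x1=(-1.3394, 1.6122)
step 11: x0=(0.6342, -1.6290) x1=(-1.3361, 1.6039)
step 12: x0=(0.6506, -1.6500) x1=(-1.3327, 1.5956)
step 13: x0=(0.6668, -1.6710) x1=(-1.3293, 1.5872)
step 14: x0=(0.6830, -1.6918) x1=(-1.3258, 1.5787)
step 15: x0=(0.6991, -1.7125) x1=(-1.3222, 1.5701)
step 16: x0=(0.7152, -1.7331) x1=(-1.3187, 1.5615)
step 17: x0=(0.7312, -1.7535) x1=(-1.3150, 1.5528)
step 18: x0=(0.7471, -1.7739) x1=(-1.3114, 1.5440)
step 19: x0=(0.7630, -1.7942) x1=(-1.3077, 1.5351)
step 20: x0=(0.7788, -1.8143) x1=(-1.3039, 1.5262)
step 21: x0=(0.7945, -1.8344) x1=(-1.3001, 1.5172)
step 22: x0=(0.8102, -1.8544) x1=(-1.2962, 1.5081)
step 23: x0=(0.8258, -1.8742) x1=(-1.2923, 1.4989)
step 24: x0=(0.8413, -1.8940) x1=(-1.2884, 1.4897)
step 25: x0=(0.8568, -1.9136) x1=(-1.2844, 1.4804)
step 26: x0=(0.8722, -1.9332) x1=(-1.2804, 1.4711)
step 27: x0=(0.8875, -1.9527) x1=(-1.2763, 1.4616)
step 28: x0=(0.9028, -1.9720) x1=(-1.2722, 1.4521)
step 29: x0=(0.9181, -1.9913) x1=(-1.2680, 1.4425)
step 30: x0=(0.9332, -2.0104) x1=(-1.2638, 1.4329)

(0.9332, -2.0104)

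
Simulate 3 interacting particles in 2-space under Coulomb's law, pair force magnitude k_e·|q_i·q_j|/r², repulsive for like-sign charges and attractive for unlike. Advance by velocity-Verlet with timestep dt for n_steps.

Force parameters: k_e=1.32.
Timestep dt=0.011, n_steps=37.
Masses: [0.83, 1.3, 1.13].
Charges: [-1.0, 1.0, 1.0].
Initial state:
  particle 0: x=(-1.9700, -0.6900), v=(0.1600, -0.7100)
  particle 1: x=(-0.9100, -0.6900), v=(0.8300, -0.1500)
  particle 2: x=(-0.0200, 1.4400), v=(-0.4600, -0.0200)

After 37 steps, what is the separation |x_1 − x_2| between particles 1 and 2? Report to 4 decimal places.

step 0: x0=(-1.9700, -0.6900) x1=(-0.9100, -0.6900) x2=(-0.0200, 1.4400)
step 1: x0=(-1.9681, -0.6978) x1=(-0.9009, -0.6917) x2=(-0.0251, 1.4398)
step 2: x0=(-1.9661, -0.7056) x1=(-0.8920, -0.6933) x2=(-0.0301, 1.4396)
step 3: x0=(-1.9639, -0.7133) x1=(-0.8831, -0.6950) x2=(-0.0352, 1.4394)
step 4: x0=(-1.9615, -0.7211) x1=(-0.8744, -0.6968) x2=(-0.0403, 1.4392)
step 5: x0=(-1.9589, -0.7288) x1=(-0.8658, -0.6985) x2=(-0.0453, 1.4391)
step 6: x0=(-1.9562, -0.7365) x1=(-0.8573, -0.7003) x2=(-0.0504, 1.4389)
step 7: x0=(-1.9532, -0.7442) x1=(-0.8489, -0.7021) x2=(-0.0555, 1.4388)
step 8: x0=(-1.9501, -0.7519) x1=(-0.8406, -0.7039) x2=(-0.0605, 1.4386)
step 9: x0=(-1.9469, -0.7595) x1=(-0.8324, -0.7058) x2=(-0.0656, 1.4385)
step 10: x0=(-1.9434, -0.7671) x1=(-0.8244, -0.7077) x2=(-0.0707, 1.4384)
step 11: x0=(-1.9398, -0.7747) x1=(-0.8164, -0.7096) x2=(-0.0757, 1.4383)
step 12: x0=(-1.9360, -0.7822) x1=(-0.8086, -0.7115) x2=(-0.0808, 1.4383)
step 13: x0=(-1.9321, -0.7898) x1=(-0.8008, -0.7135) x2=(-0.0859, 1.4382)
step 14: x0=(-1.9280, -0.7973) x1=(-0.7931, -0.7155) x2=(-0.0910, 1.4381)
step 15: x0=(-1.9237, -0.8047) x1=(-0.7856, -0.7175) x2=(-0.0961, 1.4381)
step 16: x0=(-1.9193, -0.8122) x1=(-0.7781, -0.7196) x2=(-0.1012, 1.4381)
step 17: x0=(-1.9147, -0.8196) x1=(-0.7708, -0.7217) x2=(-0.1062, 1.4381)
step 18: x0=(-1.9099, -0.8270) x1=(-0.7636, -0.7238) x2=(-0.1113, 1.4381)
step 19: x0=(-1.9050, -0.8343) x1=(-0.7564, -0.7259) x2=(-0.1164, 1.4381)
step 20: x0=(-1.9000, -0.8416) x1=(-0.7494, -0.7281) x2=(-0.1215, 1.4381)
step 21: x0=(-1.8947, -0.8489) x1=(-0.7424, -0.7303) x2=(-0.1266, 1.4382)
step 22: x0=(-1.8894, -0.8562) x1=(-0.7355, -0.7326) x2=(-0.1317, 1.4382)
step 23: x0=(-1.8838, -0.8634) x1=(-0.7288, -0.7348) x2=(-0.1368, 1.4383)
step 24: x0=(-1.8781, -0.8706) x1=(-0.7221, -0.7371) x2=(-0.1419, 1.4384)
step 25: x0=(-1.8723, -0.8777) x1=(-0.7156, -0.7395) x2=(-0.1471, 1.4385)
step 26: x0=(-1.8663, -0.8849) x1=(-0.7091, -0.7419) x2=(-0.1522, 1.4386)
step 27: x0=(-1.8601, -0.8919) x1=(-0.7027, -0.7443) x2=(-0.1573, 1.4387)
step 28: x0=(-1.8538, -0.8990) x1=(-0.6964, -0.7467) x2=(-0.1624, 1.4388)
step 29: x0=(-1.8473, -0.9060) x1=(-0.6903, -0.7492) x2=(-0.1675, 1.4390)
step 30: x0=(-1.8407, -0.9130) x1=(-0.6842, -0.7517) x2=(-0.1727, 1.4392)
step 31: x0=(-1.8340, -0.9199) x1=(-0.6782, -0.7543) x2=(-0.1778, 1.4393)
step 32: x0=(-1.8270, -0.9268) x1=(-0.6723, -0.7569) x2=(-0.1829, 1.4395)
step 33: x0=(-1.8200, -0.9336) x1=(-0.6665, -0.7595) x2=(-0.1881, 1.4397)
step 34: x0=(-1.8127, -0.9404) x1=(-0.6608, -0.7622) x2=(-0.1932, 1.4399)
step 35: x0=(-1.8053, -0.9472) x1=(-0.6552, -0.7649) x2=(-0.1983, 1.4402)
step 36: x0=(-1.7978, -0.9539) x1=(-0.6496, -0.7676) x2=(-0.2035, 1.4404)
step 37: x0=(-1.7901, -0.9606) x1=(-0.6442, -0.7704) x2=(-0.2086, 1.4407)

2.2536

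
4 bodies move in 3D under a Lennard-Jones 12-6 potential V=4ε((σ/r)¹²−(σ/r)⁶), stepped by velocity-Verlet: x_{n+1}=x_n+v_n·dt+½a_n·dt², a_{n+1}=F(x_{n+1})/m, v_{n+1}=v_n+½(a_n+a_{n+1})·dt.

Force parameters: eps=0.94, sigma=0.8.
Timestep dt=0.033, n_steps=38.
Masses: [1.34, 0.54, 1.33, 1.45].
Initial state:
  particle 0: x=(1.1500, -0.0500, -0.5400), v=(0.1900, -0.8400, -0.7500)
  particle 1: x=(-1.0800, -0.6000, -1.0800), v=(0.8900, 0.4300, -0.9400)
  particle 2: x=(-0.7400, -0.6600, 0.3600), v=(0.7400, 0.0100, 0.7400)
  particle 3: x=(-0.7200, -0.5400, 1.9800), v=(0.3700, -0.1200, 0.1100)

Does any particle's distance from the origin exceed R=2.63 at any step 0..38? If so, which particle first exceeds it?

no

step 0: x0=(1.1500, -0.0500, -0.5400) x1=(-1.0800, -0.6000, -1.0800) x2=(-0.7400, -0.6600, 0.3600) x3=(-0.7200, -0.5400, 1.9800)
step 1: x0=(1.1563, -0.0777, -0.5647) x1=(-1.0505, -0.5858, -1.1107) x2=(-0.7156, -0.6597, 0.3844) x3=(-0.7078, -0.5440, 1.9836)
step 2: x0=(1.1625, -0.1055, -0.5895) x1=(-1.0209, -0.5717, -1.1408) x2=(-0.6912, -0.6593, 0.4086) x3=(-0.6956, -0.5479, 1.9870)
step 3: x0=(1.1687, -0.1332, -0.6142) x1=(-0.9912, -0.5575, -1.1704) x2=(-0.6669, -0.6589, 0.4329) x3=(-0.6834, -0.5519, 1.9902)
step 4: x0=(1.1748, -0.1609, -0.6389) x1=(-0.9613, -0.5434, -1.1996) x2=(-0.6426, -0.6584, 0.4573) x3=(-0.6712, -0.5559, 1.9932)
step 5: x0=(1.1810, -0.1887, -0.6637) x1=(-0.9313, -0.5293, -1.2286) x2=(-0.6182, -0.6580, 0.4817) x3=(-0.6589, -0.5599, 1.9960)
step 6: x0=(1.1870, -0.2165, -0.6884) x1=(-0.9013, -0.5152, -1.2573) x2=(-0.5939, -0.6575, 0.5063) x3=(-0.6467, -0.5640, 1.9986)
step 7: x0=(1.1931, -0.2442, -0.7131) x1=(-0.8712, -0.5011, -1.2858) x2=(-0.5696, -0.6570, 0.5310) x3=(-0.6345, -0.5680, 2.0010)
step 8: x0=(1.1991, -0.2720, -0.7378) x1=(-0.8410, -0.4870, -1.3142) x2=(-0.5453, -0.6564, 0.5560) x3=(-0.6222, -0.5721, 2.0030)
step 9: x0=(1.2051, -0.2998, -0.7625) x1=(-0.8107, -0.4729, -1.3423) x2=(-0.5211, -0.6559, 0.5813) x3=(-0.6100, -0.5762, 2.0048)
step 10: x0=(1.2110, -0.3276, -0.7872) x1=(-0.7803, -0.4589, -1.3704) x2=(-0.4968, -0.6553, 0.6069) x3=(-0.5977, -0.5803, 2.0062)
step 11: x0=(1.2169, -0.3554, -0.8118) x1=(-0.7499, -0.4448, -1.3983) x2=(-0.4725, -0.6547, 0.6328) x3=(-0.5854, -0.5844, 2.0072)
step 12: x0=(1.2228, -0.3832, -0.8365) x1=(-0.7194, -0.4307, -1.4262) x2=(-0.4483, -0.6540, 0.6592) x3=(-0.5730, -0.5885, 2.0078)
step 13: x0=(1.2286, -0.4110, -0.8612) x1=(-0.6888, -0.4167, -1.4539) x2=(-0.4241, -0.6533, 0.6861) x3=(-0.5606, -0.5927, 2.0079)
step 14: x0=(1.2344, -0.4388, -0.8859) x1=(-0.6581, -0.4026, -1.4816) x2=(-0.4000, -0.6526, 0.7135) x3=(-0.5482, -0.5969, 2.0074)
step 15: x0=(1.2401, -0.4666, -0.9106) x1=(-0.6273, -0.3886, -1.5092) x2=(-0.3760, -0.6519, 0.7415) x3=(-0.5357, -0.6011, 2.0064)
step 16: x0=(1.2458, -0.4944, -0.9352) x1=(-0.5963, -0.3745, -1.5367) x2=(-0.3520, -0.6511, 0.7704) x3=(-0.5231, -0.6053, 2.0046)
step 17: x0=(1.2514, -0.5222, -0.9599) x1=(-0.5653, -0.3605, -1.5642) x2=(-0.3281, -0.6503, 0.8000) x3=(-0.5103, -0.6096, 2.0021)
step 18: x0=(1.2569, -0.5500, -0.9846) x1=(-0.5342, -0.3465, -1.5916) x2=(-0.3044, -0.6494, 0.8307) x3=(-0.4975, -0.6139, 1.9986)
step 19: x0=(1.2624, -0.5778, -1.0093) x1=(-0.5029, -0.3325, -1.6189) x2=(-0.2809, -0.6485, 0.8625) x3=(-0.4844, -0.6183, 1.9940)
step 20: x0=(1.2679, -0.6055, -1.0340) x1=(-0.4715, -0.3185, -1.6462) x2=(-0.2576, -0.6476, 0.8957) x3=(-0.4712, -0.6226, 1.9881)
step 21: x0=(1.2733, -0.6333, -1.0588) x1=(-0.4400, -0.3045, -1.6734) x2=(-0.2347, -0.6466, 0.9305) x3=(-0.4576, -0.6270, 1.9808)
step 22: x0=(1.2786, -0.6611, -1.0835) x1=(-0.4083, -0.2906, -1.7005) x2=(-0.2121, -0.6456, 0.9672) x3=(-0.4437, -0.6315, 1.9717)
step 23: x0=(1.2838, -0.6888, -1.1083) x1=(-0.3765, -0.2767, -1.7276) x2=(-0.1900, -0.6446, 1.0061) x3=(-0.4293, -0.6359, 1.9606)
step 24: x0=(1.2890, -0.7166, -1.1330) x1=(-0.3445, -0.2629, -1.7546) x2=(-0.1685, -0.6435, 1.0471) x3=(-0.4144, -0.6404, 1.9475)
step 25: x0=(1.2941, -0.7443, -1.1578) x1=(-0.3123, -0.2491, -1.7815) x2=(-0.1474, -0.6425, 1.0897) x3=(-0.3991, -0.6449, 1.9330)
step 26: x0=(1.2992, -0.7720, -1.1826) x1=(-0.2800, -0.2353, -1.8084) x2=(-0.1259, -0.6414, 1.1308) x3=(-0.3842, -0.6494, 1.9198)
step 27: x0=(1.3041, -0.7996, -1.2075) x1=(-0.2474, -0.2217, -1.8351) x2=(-0.1010, -0.6402, 1.1618) x3=(-0.3723, -0.6540, 1.9159)
step 28: x0=(1.3090, -0.8273, -1.2324) x1=(-0.2147, -0.2081, -1.8618) x2=(-0.0686, -0.6387, 1.1718) x3=(-0.3674, -0.6589, 1.9313)
step 29: x0=(1.3138, -0.8549, -1.2573) x1=(-0.1818, -0.1945, -1.8884) x2=(-0.0306, -0.6368, 1.1675) x3=(-0.3677, -0.6642, 1.9598)
step 30: x0=(1.3185, -0.8825, -1.2822) x1=(-0.1487, -0.1811, -1.9149) x2=(0.0090, -0.6347, 1.1595) x3=(-0.3693, -0.6696, 1.9916)
step 31: x0=(1.3231, -0.9100, -1.3071) x1=(-0.1154, -0.1677, -1.9413) x2=(0.0482, -0.6327, 1.1525) x3=(-0.3706, -0.6750, 2.0226)
step 32: x0=(1.3277, -0.9375, -1.3321) x1=(-0.0819, -0.1545, -1.9676) x2=(0.0864, -0.6307, 1.1473) x3=(-0.3710, -0.6803, 2.0518)
step 33: x0=(1.3322, -0.9649, -1.3572) x1=(-0.0482, -0.1414, -1.9939) x2=(0.1236, -0.6289, 1.1443) x3=(-0.3705, -0.6854, 2.0791)
step 34: x0=(1.3366, -0.9923, -1.3822) x1=(-0.0142, -0.1284, -2.0200) x2=(0.1599, -0.6272, 1.1430) x3=(-0.3691, -0.6905, 2.1048)
step 35: x0=(1.3409, -1.0197, -1.4073) x1=(0.0199, -0.1155, -2.0460) x2=(0.1953, -0.6256, 1.1432) x3=(-0.3669, -0.6955, 2.1290)
step 36: x0=(1.3451, -1.0469, -1.4324) x1=(0.0542, -0.1028, -2.0720) x2=(0.2300, -0.6241, 1.1447) x3=(-0.3641, -0.7004, 2.1521)
step 37: x0=(1.3492, -1.0742, -1.4576) x1=(0.0887, -0.0902, -2.0978) x2=(0.2640, -0.6227, 1.1473) x3=(-0.3607, -0.7052, 2.1742)
step 38: x0=(1.3533, -1.1013, -1.4828) x1=(0.1234, -0.0777, -2.1235) x2=(0.2975, -0.6213, 1.1509) x3=(-0.3567, -0.7100, 2.1955)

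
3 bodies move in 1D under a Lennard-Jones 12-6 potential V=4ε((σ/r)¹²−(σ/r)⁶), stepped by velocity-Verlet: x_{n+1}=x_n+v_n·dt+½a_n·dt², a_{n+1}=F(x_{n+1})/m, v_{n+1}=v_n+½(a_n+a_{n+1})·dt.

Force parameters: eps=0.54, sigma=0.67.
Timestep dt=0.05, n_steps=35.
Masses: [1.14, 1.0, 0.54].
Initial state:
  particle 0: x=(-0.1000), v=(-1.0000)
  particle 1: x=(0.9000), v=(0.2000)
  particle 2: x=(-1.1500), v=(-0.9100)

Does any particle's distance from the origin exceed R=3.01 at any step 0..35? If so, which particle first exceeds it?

yes, particle 2

step 0: x0=(-0.1000) x1=(0.9000) x2=(-1.1500)
step 1: x0=(-0.1497) x1=(0.9088) x2=(-1.1938)
step 2: x0=(-0.1996) x1=(0.9158) x2=(-1.2341)
step 3: x0=(-0.2501) x1=(0.9217) x2=(-1.2708)
step 4: x0=(-0.3017) x1=(0.9266) x2=(-1.3035)
step 5: x0=(-0.3548) x1=(0.9308) x2=(-1.3318)
step 6: x0=(-0.4099) x1=(0.9345) x2=(-1.3549)
step 7: x0=(-0.4675) x1=(0.9379) x2=(-1.3721)
step 8: x0=(-0.5283) x1=(0.9410) x2=(-1.3819)
step 9: x0=(-0.5932) x1=(0.9439) x2=(-1.3829)
step 10: x0=(-0.6613) x1=(0.9466) x2=(-1.3768)
step 11: x0=(-0.7200) x1=(0.9493) x2=(-1.3903)
step 12: x0=(-0.7365) x1=(0.9518) x2=(-1.4925)
step 13: x0=(-0.7536) x1=(0.9543) x2=(-1.5936)
step 14: x0=(-0.7748) x1=(0.9566) x2=(-1.6857)
step 15: x0=(-0.7994) x1=(0.9590) x2=(-1.7707)
step 16: x0=(-0.8264) x1=(0.9612) x2=(-1.8505)
step 17: x0=(-0.8552) x1=(0.9634) x2=(-1.9264)
step 18: x0=(-0.8853) x1=(0.9656) x2=(-1.9993)
step 19: x0=(-0.9165) x1=(0.9677) x2=(-2.0700)
step 20: x0=(-0.9485) x1=(0.9698) x2=(-2.1387)
step 21: x0=(-0.9812) x1=(0.9719) x2=(-2.2060)
step 22: x0=(-1.0145) x1=(0.9739) x2=(-2.2721)
step 23: x0=(-1.0483) x1=(0.9759) x2=(-2.3370)
step 24: x0=(-1.0824) x1=(0.9779) x2=(-2.4012)
step 25: x0=(-1.1169) x1=(0.9799) x2=(-2.4645)
step 26: x0=(-1.1517) x1=(0.9818) x2=(-2.5272)
step 27: x0=(-1.1868) x1=(0.9838) x2=(-2.5893)
step 28: x0=(-1.2220) x1=(0.9857) x2=(-2.6510)
step 29: x0=(-1.2575) x1=(0.9876) x2=(-2.7122)
step 30: x0=(-1.2931) x1=(0.9895) x2=(-2.7730)
step 31: x0=(-1.3289) x1=(0.9914) x2=(-2.8334)
step 32: x0=(-1.3649) x1=(0.9933) x2=(-2.8936)
step 33: x0=(-1.4009) x1=(0.9951) x2=(-2.9535)
step 34: x0=(-1.4371) x1=(0.9970) x2=(-3.0131)
step 35: x0=(-1.4734) x1=(0.9988) x2=(-3.0725)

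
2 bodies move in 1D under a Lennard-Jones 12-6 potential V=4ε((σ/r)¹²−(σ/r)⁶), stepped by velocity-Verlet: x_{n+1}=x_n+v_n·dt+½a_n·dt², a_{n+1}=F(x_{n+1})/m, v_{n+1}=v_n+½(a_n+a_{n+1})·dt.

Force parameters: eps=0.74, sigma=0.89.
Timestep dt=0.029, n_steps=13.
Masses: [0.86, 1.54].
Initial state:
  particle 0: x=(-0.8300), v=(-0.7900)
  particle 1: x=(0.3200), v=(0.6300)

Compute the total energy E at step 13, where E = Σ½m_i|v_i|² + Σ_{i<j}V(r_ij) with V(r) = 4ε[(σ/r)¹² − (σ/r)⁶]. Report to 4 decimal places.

0.0739

step 0: x0=(-0.8300) x1=(0.3200)
step 1: x0=(-0.8520) x1=(0.3378)
step 2: x0=(-0.8723) x1=(0.3546)
step 3: x0=(-0.8912) x1=(0.3706)
step 4: x0=(-0.9088) x1=(0.3859)
step 5: x0=(-0.9252) x1=(0.4006)
step 6: x0=(-0.9407) x1=(0.4147)
step 7: x0=(-0.9553) x1=(0.4283)
step 8: x0=(-0.9692) x1=(0.4415)
step 9: x0=(-0.9824) x1=(0.4544)
step 10: x0=(-0.9950) x1=(0.4669)
step 11: x0=(-1.0070) x1=(0.4791)
step 12: x0=(-1.0185) x1=(0.4910)
step 13: x0=(-1.0296) x1=(0.5027)
step 0 velocities: v0=(-0.7900) v1=(0.6300)
step 0: KE=0.5740, PE=-0.4993, E=0.0746
step 13 velocities: v0=(-0.3759) v1=(0.3988)
step 13: KE=0.1832, PE=-0.1093, E=0.0739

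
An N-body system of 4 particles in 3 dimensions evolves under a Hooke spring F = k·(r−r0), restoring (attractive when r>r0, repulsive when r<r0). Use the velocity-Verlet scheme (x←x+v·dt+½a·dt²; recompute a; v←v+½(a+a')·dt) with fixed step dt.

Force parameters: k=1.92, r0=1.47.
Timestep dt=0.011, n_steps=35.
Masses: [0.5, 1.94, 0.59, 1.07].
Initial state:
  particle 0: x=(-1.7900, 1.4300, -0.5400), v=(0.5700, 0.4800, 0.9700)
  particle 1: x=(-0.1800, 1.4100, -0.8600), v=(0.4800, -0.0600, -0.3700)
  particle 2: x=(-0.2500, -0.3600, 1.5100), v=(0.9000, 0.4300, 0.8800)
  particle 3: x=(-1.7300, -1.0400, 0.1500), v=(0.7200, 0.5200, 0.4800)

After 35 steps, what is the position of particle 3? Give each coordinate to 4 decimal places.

step 0: x0=(-1.7900, 1.4300, -0.5400) x1=(-0.1800, 1.4100, -0.8600) x2=(-0.2500, -0.3600, 1.5100) x3=(-1.7300, -1.0400, 0.1500)
step 1: x0=(-1.7835, 1.4348, -0.5290) x1=(-0.1748, 1.4092, -0.8640) x2=(-0.2403, -0.3549, 1.5191) x3=(-1.7219, -1.0340, 0.1552)
step 2: x0=(-1.7765, 1.4387, -0.5174) x1=(-0.1697, 1.4082, -0.8677) x2=(-0.2312, -0.3493, 1.5272) x3=(-1.7136, -1.0275, 0.1604)
step 3: x0=(-1.7691, 1.4417, -0.5052) x1=(-0.1647, 1.4069, -0.8713) x2=(-0.2225, -0.3429, 1.5342) x3=(-1.7050, -1.0204, 0.1654)
step 4: x0=(-1.7612, 1.4437, -0.4923) x1=(-0.1598, 1.4053, -0.8746) x2=(-0.2143, -0.3360, 1.5402) x3=(-1.6962, -1.0127, 0.1704)
step 5: x0=(-1.7528, 1.4448, -0.4789) x1=(-0.1551, 1.4035, -0.8777) x2=(-0.2066, -0.3283, 1.5451) x3=(-1.6871, -1.0045, 0.1753)
step 6: x0=(-1.7439, 1.4450, -0.4648) x1=(-0.1505, 1.4014, -0.8806) x2=(-0.1994, -0.3201, 1.5489) x3=(-1.6777, -0.9958, 0.1801)
step 7: x0=(-1.7346, 1.4443, -0.4502) x1=(-0.1460, 1.3991, -0.8833) x2=(-0.1927, -0.3113, 1.5516) x3=(-1.6680, -0.9866, 0.1848)
step 8: x0=(-1.7248, 1.4427, -0.4350) x1=(-0.1416, 1.3965, -0.8857) x2=(-0.1865, -0.3018, 1.5533) x3=(-1.6581, -0.9768, 0.1895)
step 9: x0=(-1.7145, 1.4402, -0.4191) x1=(-0.1373, 1.3937, -0.8879) x2=(-0.1807, -0.2917, 1.5539) x3=(-1.6479, -0.9665, 0.1940)
step 10: x0=(-1.7038, 1.4368, -0.4028) x1=(-0.1332, 1.3906, -0.8900) x2=(-0.1754, -0.2810, 1.5535) x3=(-1.6375, -0.9556, 0.1985)
step 11: x0=(-1.6926, 1.4326, -0.3858) x1=(-0.1291, 1.3873, -0.8918) x2=(-0.1707, -0.2697, 1.5520) x3=(-1.6268, -0.9443, 0.2029)
step 12: x0=(-1.6810, 1.4275, -0.3684) x1=(-0.1252, 1.3838, -0.8933) x2=(-0.1663, -0.2578, 1.5495) x3=(-1.6158, -0.9324, 0.2071)
step 13: x0=(-1.6689, 1.4216, -0.3503) x1=(-0.1214, 1.3800, -0.8947) x2=(-0.1625, -0.2453, 1.5460) x3=(-1.6047, -0.9201, 0.2114)
step 14: x0=(-1.6564, 1.4149, -0.3318) x1=(-0.1177, 1.3760, -0.8958) x2=(-0.1591, -0.2323, 1.5414) x3=(-1.5932, -0.9072, 0.2155)
step 15: x0=(-1.6435, 1.4073, -0.3128) x1=(-0.1141, 1.3717, -0.8967) x2=(-0.1561, -0.2187, 1.5359) x3=(-1.5815, -0.8939, 0.2195)
step 16: x0=(-1.6301, 1.3990, -0.2933) x1=(-0.1106, 1.3672, -0.8974) x2=(-0.1536, -0.2045, 1.5294) x3=(-1.5696, -0.8801, 0.2235)
step 17: x0=(-1.6164, 1.3900, -0.2733) x1=(-0.1072, 1.3625, -0.8979) x2=(-0.1515, -0.1899, 1.5220) x3=(-1.5574, -0.8658, 0.2274)
step 18: x0=(-1.6022, 1.3802, -0.2529) x1=(-0.1039, 1.3576, -0.8982) x2=(-0.1498, -0.1747, 1.5136) x3=(-1.5450, -0.8511, 0.2312)
step 19: x0=(-1.5876, 1.3697, -0.2320) x1=(-0.1008, 1.3524, -0.8983) x2=(-0.1485, -0.1590, 1.5042) x3=(-1.5324, -0.8360, 0.2349)
step 20: x0=(-1.5727, 1.3586, -0.2107) x1=(-0.0977, 1.3471, -0.8981) x2=(-0.1476, -0.1427, 1.4940) x3=(-1.5195, -0.8204, 0.2385)
step 21: x0=(-1.5573, 1.3467, -0.1890) x1=(-0.0948, 1.3415, -0.8977) x2=(-0.1471, -0.1261, 1.4829) x3=(-1.5065, -0.8043, 0.2421)
step 22: x0=(-1.5417, 1.3343, -0.1670) x1=(-0.0919, 1.3357, -0.8972) x2=(-0.1470, -0.1089, 1.4710) x3=(-1.4932, -0.7879, 0.2455)
step 23: x0=(-1.5256, 1.3212, -0.1446) x1=(-0.0891, 1.3298, -0.8964) x2=(-0.1473, -0.0913, 1.4582) x3=(-1.4797, -0.7710, 0.2489)
step 24: x0=(-1.5092, 1.3076, -0.1218) x1=(-0.0865, 1.3236, -0.8954) x2=(-0.1478, -0.0733, 1.4445) x3=(-1.4660, -0.7538, 0.2522)
step 25: x0=(-1.4925, 1.2934, -0.0987) x1=(-0.0839, 1.3172, -0.8942) x2=(-0.1487, -0.0549, 1.4302) x3=(-1.4521, -0.7362, 0.2555)
step 26: x0=(-1.4755, 1.2786, -0.0754) x1=(-0.0814, 1.3107, -0.8928) x2=(-0.1499, -0.0360, 1.4150) x3=(-1.4379, -0.7182, 0.2586)
step 27: x0=(-1.4582, 1.2634, -0.0517) x1=(-0.0790, 1.3039, -0.8912) x2=(-0.1515, -0.0168, 1.3991) x3=(-1.4236, -0.6999, 0.2617)
step 28: x0=(-1.4406, 1.2478, -0.0278) x1=(-0.0767, 1.2970, -0.8895) x2=(-0.1532, 0.0028, 1.3825) x3=(-1.4092, -0.6812, 0.2647)
step 29: x0=(-1.4227, 1.2317, -0.0037) x1=(-0.0745, 1.2899, -0.8875) x2=(-0.1553, 0.0227, 1.3653) x3=(-1.3945, -0.6622, 0.2676)
step 30: x0=(-1.4046, 1.2152, 0.0206) x1=(-0.0724, 1.2826, -0.8853) x2=(-0.1576, 0.0430, 1.3474) x3=(-1.3797, -0.6430, 0.2704)
step 31: x0=(-1.3862, 1.1984, 0.0452) x1=(-0.0704, 1.2752, -0.8830) x2=(-0.1601, 0.0635, 1.3289) x3=(-1.3647, -0.6234, 0.2731)
step 32: x0=(-1.3676, 1.1812, 0.0698) x1=(-0.0684, 1.2676, -0.8805) x2=(-0.1628, 0.0844, 1.3098) x3=(-1.3495, -0.6035, 0.2758)
step 33: x0=(-1.3488, 1.1638, 0.0947) x1=(-0.0666, 1.2599, -0.8778) x2=(-0.1657, 0.1055, 1.2901) x3=(-1.3342, -0.5834, 0.2784)
step 34: x0=(-1.3298, 1.1461, 0.1196) x1=(-0.0648, 1.2520, -0.8749) x2=(-0.1688, 0.1269, 1.2700) x3=(-1.3187, -0.5630, 0.2808)
step 35: x0=(-1.3106, 1.1281, 0.1447) x1=(-0.0631, 1.2440, -0.8719) x2=(-0.1720, 0.1486, 1.2493) x3=(-1.3031, -0.5424, 0.2833)

(-1.3031, -0.5424, 0.2833)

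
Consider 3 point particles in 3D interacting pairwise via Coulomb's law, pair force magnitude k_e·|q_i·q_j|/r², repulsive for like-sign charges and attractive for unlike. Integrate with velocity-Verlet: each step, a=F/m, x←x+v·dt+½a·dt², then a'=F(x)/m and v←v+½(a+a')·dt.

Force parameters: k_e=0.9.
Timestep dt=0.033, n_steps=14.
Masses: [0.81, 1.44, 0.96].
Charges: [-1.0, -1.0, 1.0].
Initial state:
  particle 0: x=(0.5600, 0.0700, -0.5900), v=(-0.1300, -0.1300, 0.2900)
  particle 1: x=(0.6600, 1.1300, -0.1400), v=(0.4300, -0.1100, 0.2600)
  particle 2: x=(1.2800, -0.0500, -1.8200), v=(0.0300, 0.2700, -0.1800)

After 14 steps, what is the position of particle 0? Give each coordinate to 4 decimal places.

step 0: x0=(0.5600, 0.0700, -0.5900) x1=(0.6600, 1.1300, -0.1400) x2=(1.2800, -0.0500, -1.8200)
step 1: x0=(0.5558, 0.0653, -0.5809) x1=(0.6742, 1.1266, -0.1314) x2=(1.2808, -0.0410, -1.8256)
step 2: x0=(0.5518, 0.0597, -0.5726) x1=(0.6886, 1.1235, -0.1227) x2=(1.2814, -0.0319, -1.8307)
step 3: x0=(0.5480, 0.0532, -0.5651) x1=(0.7030, 1.1208, -0.1139) x2=(1.2816, -0.0226, -1.8351)
step 4: x0=(0.5444, 0.0459, -0.5585) x1=(0.7175, 1.1185, -0.1050) x2=(1.2815, -0.0131, -1.8390)
step 5: x0=(0.5409, 0.0378, -0.5527) x1=(0.7322, 1.1166, -0.0961) x2=(1.2811, -0.0035, -1.8423)
step 6: x0=(0.5376, 0.0289, -0.5477) x1=(0.7469, 1.1150, -0.0871) x2=(1.2805, 0.0062, -1.8450)
step 7: x0=(0.5343, 0.0192, -0.5435) x1=(0.7618, 1.1138, -0.0781) x2=(1.2796, 0.0160, -1.8471)
step 8: x0=(0.5312, 0.0088, -0.5400) x1=(0.7768, 1.1130, -0.0690) x2=(1.2783, 0.0259, -1.8486)
step 9: x0=(0.5282, -0.0023, -0.5374) x1=(0.7919, 1.1124, -0.0598) x2=(1.2769, 0.0360, -1.8496)
step 10: x0=(0.5252, -0.0142, -0.5355) x1=(0.8072, 1.1122, -0.0506) x2=(1.2751, 0.0461, -1.8500)
step 11: x0=(0.5224, -0.0266, -0.5343) x1=(0.8226, 1.1123, -0.0414) x2=(1.2731, 0.0564, -1.8498)
step 12: x0=(0.5197, -0.0398, -0.5339) x1=(0.8381, 1.1127, -0.0321) x2=(1.2708, 0.0667, -1.8491)
step 13: x0=(0.5170, -0.0535, -0.5343) x1=(0.8537, 1.1134, -0.0228) x2=(1.2682, 0.0771, -1.8478)
step 14: x0=(0.5144, -0.0678, -0.5353) x1=(0.8695, 1.1144, -0.0135) x2=(1.2654, 0.0876, -1.8459)

(0.5144, -0.0678, -0.5353)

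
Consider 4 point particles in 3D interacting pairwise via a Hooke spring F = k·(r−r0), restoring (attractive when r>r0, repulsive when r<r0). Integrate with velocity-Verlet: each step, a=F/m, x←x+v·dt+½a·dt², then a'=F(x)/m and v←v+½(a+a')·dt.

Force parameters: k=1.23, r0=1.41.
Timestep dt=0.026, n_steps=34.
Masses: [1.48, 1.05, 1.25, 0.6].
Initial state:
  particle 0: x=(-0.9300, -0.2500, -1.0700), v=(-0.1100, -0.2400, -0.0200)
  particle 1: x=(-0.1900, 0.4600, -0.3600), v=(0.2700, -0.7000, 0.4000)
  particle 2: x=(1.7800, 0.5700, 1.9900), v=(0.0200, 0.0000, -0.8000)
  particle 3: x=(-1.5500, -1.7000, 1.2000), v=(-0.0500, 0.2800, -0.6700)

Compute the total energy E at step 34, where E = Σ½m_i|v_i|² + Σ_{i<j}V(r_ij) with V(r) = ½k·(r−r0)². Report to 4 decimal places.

14.5186

step 0: x0=(-0.9300, -0.2500, -1.0700) x1=(-0.1900, 0.4600, -0.3600) x2=(1.7800, 0.5700, 1.9900) x3=(-1.5500, -1.7000, 1.2000)
step 1: x0=(-0.9325, -0.2563, -1.0697) x1=(-0.1828, 0.4414, -0.3487) x2=(1.7788, 0.5693, 1.9679) x3=(-1.5491, -1.6904, 1.1816)
step 2: x0=(-0.9342, -0.2628, -1.0676) x1=(-0.1753, 0.4221, -0.3358) x2=(1.7743, 0.5672, 1.9434) x3=(-1.5437, -1.6762, 1.1613)
step 3: x0=(-0.9350, -0.2693, -1.0639) x1=(-0.1674, 0.4020, -0.3212) x2=(1.7665, 0.5637, 1.9163) x3=(-1.5340, -1.6576, 1.1391)
step 4: x0=(-0.9352, -0.2760, -1.0586) x1=(-0.1592, 0.3812, -0.3050) x2=(1.7554, 0.5589, 1.8869) x3=(-1.5199, -1.6346, 1.1152)
step 5: x0=(-0.9345, -0.2828, -1.0517) x1=(-0.1507, 0.3597, -0.2873) x2=(1.7411, 0.5526, 1.8550) x3=(-1.5015, -1.6073, 1.0896)
step 6: x0=(-0.9330, -0.2896, -1.0432) x1=(-0.1419, 0.3377, -0.2681) x2=(1.7235, 0.5450, 1.8209) x3=(-1.4790, -1.5760, 1.0624)
step 7: x0=(-0.9308, -0.2965, -1.0332) x1=(-0.1328, 0.3150, -0.2476) x2=(1.7029, 0.5361, 1.7845) x3=(-1.4524, -1.5407, 1.0337)
step 8: x0=(-0.9278, -0.3034, -1.0217) x1=(-0.1234, 0.2918, -0.2257) x2=(1.6792, 0.5259, 1.7460) x3=(-1.4219, -1.5017, 1.0036)
step 9: x0=(-0.9240, -0.3103, -1.0088) x1=(-0.1137, 0.2681, -0.2026) x2=(1.6525, 0.5144, 1.7053) x3=(-1.3877, -1.4592, 0.9723)
step 10: x0=(-0.9194, -0.3173, -0.9946) x1=(-0.1037, 0.2440, -0.1783) x2=(1.6229, 0.5017, 1.6626) x3=(-1.3498, -1.4132, 0.9397)
step 11: x0=(-0.9141, -0.3242, -0.9790) x1=(-0.0935, 0.2194, -0.1530) x2=(1.5906, 0.4877, 1.6180) x3=(-1.3085, -1.3642, 0.9062)
step 12: x0=(-0.9080, -0.3311, -0.9623) x1=(-0.0829, 0.1946, -0.1267) x2=(1.5556, 0.4727, 1.5715) x3=(-1.2639, -1.3123, 0.8718)
step 13: x0=(-0.9012, -0.3379, -0.9443) x1=(-0.0722, 0.1694, -0.0995) x2=(1.5181, 0.4565, 1.5232) x3=(-1.2164, -1.2578, 0.8366)
step 14: x0=(-0.8937, -0.3446, -0.9253) x1=(-0.0611, 0.1440, -0.0715) x2=(1.4781, 0.4393, 1.4733) x3=(-1.1660, -1.2009, 0.8008)
step 15: x0=(-0.8855, -0.3512, -0.9052) x1=(-0.0498, 0.1185, -0.0428) x2=(1.4359, 0.4211, 1.4218) x3=(-1.1131, -1.1419, 0.7646)
step 16: x0=(-0.8766, -0.3577, -0.8842) x1=(-0.0382, 0.0928, -0.0135) x2=(1.3915, 0.4020, 1.3689) x3=(-1.0578, -1.0811, 0.7280)
step 17: x0=(-0.8670, -0.3640, -0.8623) x1=(-0.0264, 0.0671, 0.0162) x2=(1.3451, 0.3820, 1.3146) x3=(-1.0005, -1.0187, 0.6912)
step 18: x0=(-0.8568, -0.3703, -0.8397) x1=(-0.0144, 0.0413, 0.0464) x2=(1.2969, 0.3612, 1.2591) x3=(-0.9413, -0.9550, 0.6544)
step 19: x0=(-0.8460, -0.3763, -0.8163) x1=(-0.0020, 0.0156, 0.0769) x2=(1.2470, 0.3397, 1.2024) x3=(-0.8806, -0.8902, 0.6177)
step 20: x0=(-0.8346, -0.3822, -0.7924) x1=(0.0105, -0.0100, 0.1076) x2=(1.1957, 0.3175, 1.1447) x3=(-0.8187, -0.8247, 0.5812)
step 21: x0=(-0.8226, -0.3879, -0.7679) x1=(0.0234, -0.0354, 0.1384) x2=(1.1429, 0.2948, 1.0861) x3=(-0.7557, -0.7587, 0.5450)
step 22: x0=(-0.8102, -0.3934, -0.7429) x1=(0.0365, -0.0607, 0.1692) x2=(1.0890, 0.2715, 1.0268) x3=(-0.6921, -0.6924, 0.5093)
step 23: x0=(-0.7973, -0.3987, -0.7176) x1=(0.0499, -0.0858, 0.2000) x2=(1.0342, 0.2479, 0.9668) x3=(-0.6279, -0.6260, 0.4742)
step 24: x0=(-0.7840, -0.4039, -0.6920) x1=(0.0635, -0.1107, 0.2307) x2=(0.9785, 0.2239, 0.9062) x3=(-0.5637, -0.5597, 0.4398)
step 25: x0=(-0.7704, -0.4089, -0.6663) x1=(0.0775, -0.1353, 0.2613) x2=(0.9223, 0.1997, 0.8452) x3=(-0.4996, -0.4938, 0.4060)
step 26: x0=(-0.7564, -0.4138, -0.6404) x1=(0.0918, -0.1596, 0.2917) x2=(0.8656, 0.1753, 0.7838) x3=(-0.4359, -0.4282, 0.3730)
step 27: x0=(-0.7423, -0.4186, -0.6144) x1=(0.1065, -0.1838, 0.3218) x2=(0.8087, 0.1508, 0.7223) x3=(-0.3730, -0.3631, 0.3405)
step 28: x0=(-0.7279, -0.4233, -0.5885) x1=(0.1215, -0.2079, 0.3518) x2=(0.7518, 0.1264, 0.6606) x3=(-0.3111, -0.2985, 0.3086)
step 29: x0=(-0.7135, -0.4280, -0.5626) x1=(0.1370, -0.2320, 0.3818) x2=(0.6950, 0.1021, 0.5989) x3=(-0.2506, -0.2342, 0.2770)
step 30: x0=(-0.6990, -0.4326, -0.5367) x1=(0.1528, -0.2563, 0.4119) x2=(0.6387, 0.0780, 0.5372) x3=(-0.1915, -0.1699, 0.2454)
step 31: x0=(-0.6845, -0.4372, -0.5110) x1=(0.1689, -0.2812, 0.4422) x2=(0.5828, 0.0542, 0.4756) x3=(-0.1340, -0.1053, 0.2135)
step 32: x0=(-0.6701, -0.4419, -0.4855) x1=(0.1851, -0.3069, 0.4730) x2=(0.5277, 0.0308, 0.4140) x3=(-0.0780, -0.0401, 0.1809)
step 33: x0=(-0.6558, -0.4467, -0.4601) x1=(0.2012, -0.3334, 0.5044) x2=(0.4734, 0.0079, 0.3525) x3=(-0.0233, 0.0260, 0.1477)
step 34: x0=(-0.6417, -0.4516, -0.4349) x1=(0.2172, -0.3610, 0.5366) x2=(0.4199, -0.0146, 0.2910) x3=(0.0302, 0.0931, 0.1135)
step 0 velocities: v0=(-0.1100, -0.2400, -0.0200) v1=(0.2700, -0.7000, 0.4000) v2=(0.0200, 0.0000, -0.8000) v3=(-0.0500, 0.2800, -0.6700)
step 0: KE=0.9906, PE=13.5275, E=14.5181
step 34 velocities: v0=(0.5388, -0.1901, 0.9663) v1=(0.6147, -1.0781, 1.2536) v2=(-2.0385, -0.8590, -2.3670) v3=(2.0351, 2.6081, -1.3321)
step 34: KE=12.9415, PE=1.5771, E=14.5186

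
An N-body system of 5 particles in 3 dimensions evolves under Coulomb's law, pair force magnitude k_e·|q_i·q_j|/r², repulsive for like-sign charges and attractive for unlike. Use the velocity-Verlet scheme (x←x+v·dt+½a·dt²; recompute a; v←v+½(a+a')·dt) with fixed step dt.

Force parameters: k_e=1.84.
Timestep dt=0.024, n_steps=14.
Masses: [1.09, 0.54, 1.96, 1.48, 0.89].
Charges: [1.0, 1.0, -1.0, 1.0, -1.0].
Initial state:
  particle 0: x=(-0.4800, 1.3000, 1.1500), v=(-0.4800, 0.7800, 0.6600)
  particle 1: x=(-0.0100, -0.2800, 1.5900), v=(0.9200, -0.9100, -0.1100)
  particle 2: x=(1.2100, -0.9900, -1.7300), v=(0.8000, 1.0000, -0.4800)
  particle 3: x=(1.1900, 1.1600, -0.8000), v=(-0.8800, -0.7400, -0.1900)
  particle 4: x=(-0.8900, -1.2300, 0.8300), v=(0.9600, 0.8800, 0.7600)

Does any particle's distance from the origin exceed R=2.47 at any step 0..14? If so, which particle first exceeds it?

step 0: x0=(-0.4800, 1.3000, 1.1500) x1=(-0.0100, -0.2800, 1.5900) x2=(1.2100, -0.9900, -1.7300) x3=(1.1900, 1.1600, -0.8000) x4=(-0.8900, -1.2300, 0.8300)
step 1: x0=(-0.4916, 1.3188, 1.1658) x1=(0.0119, -0.3025, 1.5872) x2=(1.2292, -0.9659, -1.7415) x3=(1.1689, 1.1422, -0.8046) x4=(-0.8668, -1.2086, 0.8484)
step 2: x0=(-0.5034, 1.3377, 1.1816) x1=(0.0334, -0.3263, 1.5842) x2=(1.2484, -0.9418, -1.7529) x3=(1.1479, 1.1242, -0.8095) x4=(-0.8432, -1.1866, 0.8672)
step 3: x0=(-0.5154, 1.3567, 1.1974) x1=(0.0545, -0.3513, 1.5808) x2=(1.2676, -0.9175, -1.7643) x3=(1.1270, 1.1061, -0.8144) x4=(-0.8193, -1.1640, 0.8863)
step 4: x0=(-0.5275, 1.3759, 1.2132) x1=(0.0750, -0.3777, 1.5771) x2=(1.2868, -0.8930, -1.7756) x3=(1.1061, 1.0879, -0.8196) x4=(-0.7950, -1.1409, 0.9057)
step 5: x0=(-0.5398, 1.3951, 1.2289) x1=(0.0950, -0.4053, 1.5730) x2=(1.3060, -0.8685, -1.7868) x3=(1.0853, 1.0695, -0.8250) x4=(-0.7702, -1.1171, 0.9256)
step 6: x0=(-0.5523, 1.4144, 1.2447) x1=(0.1144, -0.4342, 1.5684) x2=(1.3252, -0.8438, -1.7979) x3=(1.0645, 1.0510, -0.8305) x4=(-0.7449, -1.0926, 0.9458)
step 7: x0=(-0.5649, 1.4338, 1.2605) x1=(0.1330, -0.4643, 1.5633) x2=(1.3443, -0.8190, -1.8090) x3=(1.0439, 1.0323, -0.8362) x4=(-0.7191, -1.0676, 0.9665)
step 8: x0=(-0.5777, 1.4532, 1.2763) x1=(0.1508, -0.4956, 1.5576) x2=(1.3635, -0.7940, -1.8199) x3=(1.0233, 1.0135, -0.8421) x4=(-0.6927, -1.0418, 0.9876)
step 9: x0=(-0.5906, 1.4727, 1.2921) x1=(0.1677, -0.5282, 1.5513) x2=(1.3826, -0.7690, -1.8308) x3=(1.0027, 0.9945, -0.8481) x4=(-0.6656, -1.0154, 1.0092)
step 10: x0=(-0.6036, 1.4922, 1.3080) x1=(0.1836, -0.5620, 1.5444) x2=(1.4017, -0.7438, -1.8417) x3=(0.9823, 0.9753, -0.8544) x4=(-0.6378, -0.9883, 1.0314)
step 11: x0=(-0.6168, 1.5117, 1.3239) x1=(0.1982, -0.5970, 1.5366) x2=(1.4207, -0.7184, -1.8524) x3=(0.9619, 0.9560, -0.8608) x4=(-0.6092, -0.9605, 1.0540)
step 12: x0=(-0.6301, 1.5313, 1.3398) x1=(0.2113, -0.6332, 1.5280) x2=(1.4398, -0.6930, -1.8630) x3=(0.9416, 0.9365, -0.8674) x4=(-0.5796, -0.9321, 1.0773)
step 13: x0=(-0.6435, 1.5509, 1.3557) x1=(0.2229, -0.6705, 1.5185) x2=(1.4588, -0.6674, -1.8735) x3=(0.9214, 0.9168, -0.8742) x4=(-0.5489, -0.9029, 1.1011)
step 14: x0=(-0.6570, 1.5704, 1.3717) x1=(0.2325, -0.7089, 1.5079) x2=(1.4777, -0.6416, -1.8840) x3=(0.9013, 0.8970, -0.8812) x4=(-0.5170, -0.8732, 1.1257)

yes, particle 2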